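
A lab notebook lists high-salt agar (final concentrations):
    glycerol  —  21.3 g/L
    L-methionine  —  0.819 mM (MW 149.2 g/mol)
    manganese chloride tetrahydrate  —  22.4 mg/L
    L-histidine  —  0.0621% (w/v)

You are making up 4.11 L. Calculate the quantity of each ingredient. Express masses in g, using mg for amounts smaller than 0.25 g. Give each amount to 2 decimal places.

Scale factor relative to 1 L: 4.11.
glycerol: 21.3 g/L × 4.11 L = 87.54 g
L-methionine: 0.819 mmol/L × 149.2 g/mol × 4.11 L ÷ 1000 = 0.50 g
manganese chloride tetrahydrate: 22.4 mg/L × 4.11 L = 92.06 mg
L-histidine: 0.0621 g per 100 mL × 4110 mL ÷ 100 = 2.55 g

glycerol 87.54 g; L-methionine 0.50 g; manganese chloride tetrahydrate 92.06 mg; L-histidine 2.55 g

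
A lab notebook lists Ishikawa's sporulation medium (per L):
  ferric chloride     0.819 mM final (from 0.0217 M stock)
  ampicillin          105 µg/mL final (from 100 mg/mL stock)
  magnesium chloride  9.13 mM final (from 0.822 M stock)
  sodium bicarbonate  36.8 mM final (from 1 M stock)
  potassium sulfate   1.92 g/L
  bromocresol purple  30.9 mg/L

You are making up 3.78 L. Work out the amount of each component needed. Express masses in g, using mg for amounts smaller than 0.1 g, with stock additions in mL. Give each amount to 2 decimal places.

Working volume: 3.78 L.
ferric chloride: C1V1 = C2V2 → 0.819 mM × 3780 mL ÷ 21.7 mM = 142.66 mL
ampicillin: V = C2·V2/C1 = 105 µg/mL × 3780 mL ÷ 100000 µg/mL = 3.97 mL
magnesium chloride: dilute stock: 9.13 mM × 3780 mL ÷ 822 mM = 41.98 mL
sodium bicarbonate: V = C2·V2/C1 = 36.8 mM × 3780 mL ÷ 1000 mM = 139.10 mL
potassium sulfate: 1.92 g/L × 3.78 L = 7.26 g
bromocresol purple: 30.9 mg/L × 3.78 L = 116.802 mg = 0.12 g

ferric chloride 142.66 mL; ampicillin 3.97 mL; magnesium chloride 41.98 mL; sodium bicarbonate 139.10 mL; potassium sulfate 7.26 g; bromocresol purple 0.12 g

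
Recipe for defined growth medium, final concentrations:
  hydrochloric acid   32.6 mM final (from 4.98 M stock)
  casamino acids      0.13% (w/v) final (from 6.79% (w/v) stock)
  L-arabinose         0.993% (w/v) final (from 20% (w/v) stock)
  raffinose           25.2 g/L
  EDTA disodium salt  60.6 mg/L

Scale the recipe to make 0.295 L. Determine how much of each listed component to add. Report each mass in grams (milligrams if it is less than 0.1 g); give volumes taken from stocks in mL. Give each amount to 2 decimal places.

Working volume: 0.295 L.
hydrochloric acid: dilute stock: 32.6 mM × 295 mL ÷ 4980 mM = 1.93 mL
casamino acids: V = C2·V2/C1 = 0.13% ÷ 6.79% × 295 mL = 5.65 mL
L-arabinose: V = C2·V2/C1 = 0.993% ÷ 20% × 295 mL = 14.65 mL
raffinose: 25.2 g/L × 0.295 L = 7.43 g
EDTA disodium salt: 60.6 mg/L × 0.295 L = 17.88 mg

hydrochloric acid 1.93 mL; casamino acids 5.65 mL; L-arabinose 14.65 mL; raffinose 7.43 g; EDTA disodium salt 17.88 mg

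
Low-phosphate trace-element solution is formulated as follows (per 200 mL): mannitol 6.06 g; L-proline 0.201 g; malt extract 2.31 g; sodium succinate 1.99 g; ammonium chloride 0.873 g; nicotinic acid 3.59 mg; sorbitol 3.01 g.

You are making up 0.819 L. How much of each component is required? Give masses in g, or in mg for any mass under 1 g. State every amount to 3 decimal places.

mannitol 24.816 g; L-proline 823.095 mg; malt extract 9.459 g; sodium succinate 8.149 g; ammonium chloride 3.575 g; nicotinic acid 14.701 mg; sorbitol 12.326 g

Ratio of target to recipe volume: 819 / 200 = 4.095.
mannitol: 6.06 g × (819 mL / 200 mL) = 24.816 g
L-proline: 0.201 g × (819 mL / 200 mL) = 0.823095 g = 823.095 mg
malt extract: 2.31 g × (819 mL / 200 mL) = 9.459 g
sodium succinate: 1.99 g × (819 mL / 200 mL) = 8.149 g
ammonium chloride: 0.873 g × (819 mL / 200 mL) = 3.575 g
nicotinic acid: 3.59 mg × (819 mL / 200 mL) = 14.701 mg
sorbitol: 3.01 g × (819 mL / 200 mL) = 12.326 g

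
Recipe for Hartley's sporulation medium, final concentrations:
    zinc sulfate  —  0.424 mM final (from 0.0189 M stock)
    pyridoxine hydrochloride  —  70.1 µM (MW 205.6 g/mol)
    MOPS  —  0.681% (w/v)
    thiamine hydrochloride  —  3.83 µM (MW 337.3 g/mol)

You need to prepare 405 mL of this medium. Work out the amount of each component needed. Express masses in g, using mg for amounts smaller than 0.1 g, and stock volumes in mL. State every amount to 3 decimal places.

Target volume = 405 mL = 0.405 L.
zinc sulfate: dilute stock: 0.424 mM × 405 mL ÷ 18.9 mM = 9.086 mL
pyridoxine hydrochloride: 70.1 µmol/L × 205.6 g/mol × 0.405 L ÷ 1000 = 5.837 mg
MOPS: 0.681 g per 100 mL × 405 mL ÷ 100 = 2.758 g
thiamine hydrochloride: 3.83 µmol/L × 337.3 g/mol × 0.405 L ÷ 1000 = 0.523 mg

zinc sulfate 9.086 mL; pyridoxine hydrochloride 5.837 mg; MOPS 2.758 g; thiamine hydrochloride 0.523 mg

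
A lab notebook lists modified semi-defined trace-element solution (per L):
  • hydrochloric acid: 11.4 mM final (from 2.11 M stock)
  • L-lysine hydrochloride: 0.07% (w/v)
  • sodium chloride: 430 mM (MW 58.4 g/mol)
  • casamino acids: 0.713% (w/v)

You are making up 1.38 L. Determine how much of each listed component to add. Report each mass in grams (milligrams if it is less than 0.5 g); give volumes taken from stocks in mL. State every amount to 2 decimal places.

Working volume: 1.38 L.
hydrochloric acid: C1V1 = C2V2 → 11.4 mM × 1380 mL ÷ 2110 mM = 7.46 mL
L-lysine hydrochloride: 0.07% w/v = 0.7 g/L → 0.7 × 1.38 L = 0.97 g
sodium chloride: 430 mmol/L × 58.4 g/mol × 1.38 L ÷ 1000 = 34.65 g
casamino acids: 0.713% w/v = 7.13 g/L → 7.13 × 1.38 L = 9.84 g

hydrochloric acid 7.46 mL; L-lysine hydrochloride 0.97 g; sodium chloride 34.65 g; casamino acids 9.84 g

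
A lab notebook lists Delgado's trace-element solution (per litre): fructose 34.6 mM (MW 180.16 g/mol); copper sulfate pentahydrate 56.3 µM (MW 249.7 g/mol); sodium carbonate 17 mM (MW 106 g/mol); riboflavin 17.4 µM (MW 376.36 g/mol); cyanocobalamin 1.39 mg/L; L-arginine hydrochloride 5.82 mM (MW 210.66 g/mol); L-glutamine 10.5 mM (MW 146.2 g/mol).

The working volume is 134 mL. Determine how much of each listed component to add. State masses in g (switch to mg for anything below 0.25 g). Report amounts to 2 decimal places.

fructose 0.84 g; copper sulfate pentahydrate 1.88 mg; sodium carbonate 241.47 mg; riboflavin 0.88 mg; cyanocobalamin 0.19 mg; L-arginine hydrochloride 164.29 mg; L-glutamine 205.70 mg

Working volume: 134 mL = 0.134 L.
fructose: 34.6 mmol/L × 180.16 g/mol × 0.134 L ÷ 1000 = 0.84 g
copper sulfate pentahydrate: 56.3 µmol/L × 249.7 g/mol × 0.134 L ÷ 1000 = 1.88 mg
sodium carbonate: 17 mmol/L × 106 mg/mmol × 0.134 L = 241.47 mg
riboflavin: 17.4 µmol/L × 376.36 g/mol × 0.134 L ÷ 1000 = 0.88 mg
cyanocobalamin: 1.39 mg/L × 0.134 L = 0.19 mg
L-arginine hydrochloride: 5.82 mmol/L × 210.66 mg/mmol × 0.134 L = 164.29 mg
L-glutamine: 10.5 mmol/L × 146.2 mg/mmol × 0.134 L = 205.70 mg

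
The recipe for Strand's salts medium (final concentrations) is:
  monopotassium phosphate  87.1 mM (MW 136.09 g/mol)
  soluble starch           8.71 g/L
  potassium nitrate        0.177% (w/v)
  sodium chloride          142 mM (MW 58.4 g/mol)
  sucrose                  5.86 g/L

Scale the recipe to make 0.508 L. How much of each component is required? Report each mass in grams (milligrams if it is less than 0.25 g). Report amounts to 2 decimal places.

monopotassium phosphate 6.02 g; soluble starch 4.42 g; potassium nitrate 0.90 g; sodium chloride 4.21 g; sucrose 2.98 g

Working volume: 0.508 L.
monopotassium phosphate: 87.1 mmol/L × 136.09 g/mol × 0.508 L ÷ 1000 = 6.02 g
soluble starch: 8.71 g/L × 0.508 L = 4.42 g
potassium nitrate: 0.177% w/v = 1.77 g/L → 1.77 × 0.508 L = 0.90 g
sodium chloride: 142 mmol/L × 58.4 g/mol × 0.508 L ÷ 1000 = 4.21 g
sucrose: 5.86 g/L × 0.508 L = 2.98 g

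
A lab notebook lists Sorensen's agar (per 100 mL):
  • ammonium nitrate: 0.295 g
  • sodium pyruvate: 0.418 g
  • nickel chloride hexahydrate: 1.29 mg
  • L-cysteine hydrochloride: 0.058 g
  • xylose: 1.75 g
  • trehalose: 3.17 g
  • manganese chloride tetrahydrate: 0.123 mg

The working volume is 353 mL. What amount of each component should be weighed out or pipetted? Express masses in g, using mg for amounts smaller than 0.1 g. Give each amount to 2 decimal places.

Ratio of target to recipe volume: 353 / 100 = 3.53.
ammonium nitrate: 0.295 g × (353 mL / 100 mL) = 1.04 g
sodium pyruvate: 0.418 g × (353 mL / 100 mL) = 1.48 g
nickel chloride hexahydrate: 1.29 mg × (353 mL / 100 mL) = 4.55 mg
L-cysteine hydrochloride: 0.058 g × (353 mL / 100 mL) = 0.20 g
xylose: 1.75 g × (353 mL / 100 mL) = 6.18 g
trehalose: 3.17 g × (353 mL / 100 mL) = 11.19 g
manganese chloride tetrahydrate: 0.123 mg × (353 mL / 100 mL) = 0.43 mg

ammonium nitrate 1.04 g; sodium pyruvate 1.48 g; nickel chloride hexahydrate 4.55 mg; L-cysteine hydrochloride 0.20 g; xylose 6.18 g; trehalose 11.19 g; manganese chloride tetrahydrate 0.43 mg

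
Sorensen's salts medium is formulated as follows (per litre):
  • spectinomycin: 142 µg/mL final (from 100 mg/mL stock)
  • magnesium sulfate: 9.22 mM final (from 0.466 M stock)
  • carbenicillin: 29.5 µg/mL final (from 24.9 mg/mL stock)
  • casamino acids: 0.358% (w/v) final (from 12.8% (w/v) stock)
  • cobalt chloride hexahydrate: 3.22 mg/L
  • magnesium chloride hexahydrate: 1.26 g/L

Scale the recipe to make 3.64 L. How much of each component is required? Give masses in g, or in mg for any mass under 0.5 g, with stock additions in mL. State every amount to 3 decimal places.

Scale factor relative to 1 L: 3.64.
spectinomycin: C1V1 = C2V2 → 142 µg/mL × 3640 mL ÷ 100000 µg/mL = 5.169 mL
magnesium sulfate: C1V1 = C2V2 → 9.22 mM × 3640 mL ÷ 466 mM = 72.019 mL
carbenicillin: dilute stock: 29.5 µg/mL × 3640 mL ÷ 24900 µg/mL = 4.312 mL
casamino acids: dilute stock: 0.358% ÷ 12.8% × 3640 mL = 101.806 mL
cobalt chloride hexahydrate: 3.22 mg/L × 3.64 L = 11.721 mg
magnesium chloride hexahydrate: 1.26 g/L × 3.64 L = 4.586 g

spectinomycin 5.169 mL; magnesium sulfate 72.019 mL; carbenicillin 4.312 mL; casamino acids 101.806 mL; cobalt chloride hexahydrate 11.721 mg; magnesium chloride hexahydrate 4.586 g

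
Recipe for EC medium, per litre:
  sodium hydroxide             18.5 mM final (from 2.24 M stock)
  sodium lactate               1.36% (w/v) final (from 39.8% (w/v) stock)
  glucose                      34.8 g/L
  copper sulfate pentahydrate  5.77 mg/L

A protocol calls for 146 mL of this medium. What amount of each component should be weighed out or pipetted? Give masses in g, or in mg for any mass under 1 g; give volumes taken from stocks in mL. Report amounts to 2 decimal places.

sodium hydroxide 1.21 mL; sodium lactate 4.99 mL; glucose 5.08 g; copper sulfate pentahydrate 0.84 mg

Scale factor relative to 1 L: 0.146.
sodium hydroxide: C1V1 = C2V2 → 18.5 mM × 146 mL ÷ 2240 mM = 1.21 mL
sodium lactate: dilute stock: 1.36% ÷ 39.8% × 146 mL = 4.99 mL
glucose: 34.8 g/L × 0.146 L = 5.08 g
copper sulfate pentahydrate: 5.77 mg/L × 0.146 L = 0.84 mg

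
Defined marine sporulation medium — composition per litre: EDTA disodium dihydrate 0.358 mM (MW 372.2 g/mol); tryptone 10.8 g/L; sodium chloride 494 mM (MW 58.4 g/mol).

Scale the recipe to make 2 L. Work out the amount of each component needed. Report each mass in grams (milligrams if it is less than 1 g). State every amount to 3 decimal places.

Working volume: 2 L.
EDTA disodium dihydrate: 0.358 mmol/L × 372.2 mg/mmol × 2 L = 266.495 mg
tryptone: 10.8 g/L × 2 L = 21.600 g
sodium chloride: 494 mmol/L × 58.4 g/mol × 2 L ÷ 1000 = 57.699 g

EDTA disodium dihydrate 266.495 mg; tryptone 21.600 g; sodium chloride 57.699 g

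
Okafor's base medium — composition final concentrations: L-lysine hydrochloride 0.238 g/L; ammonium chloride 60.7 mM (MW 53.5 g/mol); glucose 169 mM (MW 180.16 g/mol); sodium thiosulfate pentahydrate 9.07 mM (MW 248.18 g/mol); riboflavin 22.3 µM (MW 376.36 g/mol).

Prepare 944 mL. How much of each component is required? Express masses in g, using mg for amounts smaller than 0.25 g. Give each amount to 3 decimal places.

Scale factor relative to 1 L: 0.944.
L-lysine hydrochloride: 0.238 g/L × 0.944 L = 0.224672 g = 224.672 mg
ammonium chloride: 60.7 mmol/L × 53.5 g/mol × 0.944 L ÷ 1000 = 3.066 g
glucose: 169 mmol/L × 180.16 g/mol × 0.944 L ÷ 1000 = 28.742 g
sodium thiosulfate pentahydrate: 9.07 mmol/L × 248.18 g/mol × 0.944 L ÷ 1000 = 2.125 g
riboflavin: 22.3 µmol/L × 376.36 g/mol × 0.944 L ÷ 1000 = 7.923 mg

L-lysine hydrochloride 224.672 mg; ammonium chloride 3.066 g; glucose 28.742 g; sodium thiosulfate pentahydrate 2.125 g; riboflavin 7.923 mg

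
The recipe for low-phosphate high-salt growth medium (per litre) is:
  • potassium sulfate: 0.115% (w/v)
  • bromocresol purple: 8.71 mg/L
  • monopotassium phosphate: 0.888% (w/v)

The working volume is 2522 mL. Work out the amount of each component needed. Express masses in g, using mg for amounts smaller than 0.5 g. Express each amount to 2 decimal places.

Scale factor relative to 1 L: 2.522.
potassium sulfate: 0.115% w/v = 1.15 g/L → 1.15 × 2.522 L = 2.90 g
bromocresol purple: 8.71 mg/L × 2.522 L = 21.97 mg
monopotassium phosphate: 0.888% w/v = 8.88 g/L → 8.88 × 2.522 L = 22.40 g

potassium sulfate 2.90 g; bromocresol purple 21.97 mg; monopotassium phosphate 22.40 g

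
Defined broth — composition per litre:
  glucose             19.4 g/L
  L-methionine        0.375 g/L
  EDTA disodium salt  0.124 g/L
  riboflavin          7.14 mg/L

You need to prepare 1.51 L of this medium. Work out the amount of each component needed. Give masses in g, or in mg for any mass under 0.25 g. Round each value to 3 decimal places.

Working volume: 1.51 L.
glucose: 19.4 g/L × 1.51 L = 29.294 g
L-methionine: 0.375 g/L × 1.51 L = 0.566 g
EDTA disodium salt: 0.124 g/L × 1.51 L = 0.18724 g = 187.240 mg
riboflavin: 7.14 mg/L × 1.51 L = 10.781 mg

glucose 29.294 g; L-methionine 0.566 g; EDTA disodium salt 187.240 mg; riboflavin 10.781 mg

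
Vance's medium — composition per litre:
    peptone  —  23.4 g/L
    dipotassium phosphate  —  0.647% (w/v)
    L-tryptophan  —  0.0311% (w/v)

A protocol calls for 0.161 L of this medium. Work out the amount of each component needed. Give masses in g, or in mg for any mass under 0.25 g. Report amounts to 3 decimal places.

Working volume: 0.161 L.
peptone: 23.4 g/L × 0.161 L = 3.767 g
dipotassium phosphate: 0.647% w/v = 6.47 g/L → 6.47 × 0.161 L = 1.042 g
L-tryptophan: 0.0311 g per 100 mL × 161 mL ÷ 100 = 0.050071 g = 50.071 mg

peptone 3.767 g; dipotassium phosphate 1.042 g; L-tryptophan 50.071 mg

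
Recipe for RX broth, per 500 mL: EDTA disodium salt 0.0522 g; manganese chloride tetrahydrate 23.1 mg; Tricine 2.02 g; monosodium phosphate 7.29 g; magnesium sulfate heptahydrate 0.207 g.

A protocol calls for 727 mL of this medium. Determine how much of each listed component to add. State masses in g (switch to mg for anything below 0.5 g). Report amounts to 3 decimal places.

EDTA disodium salt 75.899 mg; manganese chloride tetrahydrate 33.587 mg; Tricine 2.937 g; monosodium phosphate 10.600 g; magnesium sulfate heptahydrate 300.978 mg

Ratio of target to recipe volume: 727 / 500 = 1.454.
EDTA disodium salt: 0.0522 g × (727 mL / 500 mL) = 0.0758988 g = 75.899 mg
manganese chloride tetrahydrate: 23.1 mg × (727 mL / 500 mL) = 33.587 mg
Tricine: 2.02 g × (727 mL / 500 mL) = 2.937 g
monosodium phosphate: 7.29 g × (727 mL / 500 mL) = 10.600 g
magnesium sulfate heptahydrate: 0.207 g × (727 mL / 500 mL) = 0.300978 g = 300.978 mg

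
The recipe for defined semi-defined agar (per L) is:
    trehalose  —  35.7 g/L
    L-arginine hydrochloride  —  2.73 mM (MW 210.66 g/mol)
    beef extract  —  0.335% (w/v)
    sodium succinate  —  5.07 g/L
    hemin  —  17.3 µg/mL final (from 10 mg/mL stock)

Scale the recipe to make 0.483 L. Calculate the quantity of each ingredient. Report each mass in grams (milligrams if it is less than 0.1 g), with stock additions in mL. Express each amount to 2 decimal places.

Scale factor relative to 1 L: 0.483.
trehalose: 35.7 g/L × 0.483 L = 17.24 g
L-arginine hydrochloride: 2.73 mmol/L × 210.66 g/mol × 0.483 L ÷ 1000 = 0.28 g
beef extract: 0.335% w/v = 3.35 g/L → 3.35 × 0.483 L = 1.62 g
sodium succinate: 5.07 g/L × 0.483 L = 2.45 g
hemin: V = C2·V2/C1 = 17.3 µg/mL × 483 mL ÷ 10000 µg/mL = 0.84 mL

trehalose 17.24 g; L-arginine hydrochloride 0.28 g; beef extract 1.62 g; sodium succinate 2.45 g; hemin 0.84 mL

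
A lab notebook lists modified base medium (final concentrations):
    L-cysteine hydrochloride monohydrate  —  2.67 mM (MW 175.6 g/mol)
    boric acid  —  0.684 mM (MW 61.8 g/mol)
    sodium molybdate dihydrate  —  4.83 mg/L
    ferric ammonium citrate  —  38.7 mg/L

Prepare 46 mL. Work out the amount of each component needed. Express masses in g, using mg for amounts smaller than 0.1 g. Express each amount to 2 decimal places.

Target volume = 46 mL = 0.046 L.
L-cysteine hydrochloride monohydrate: 2.67 mmol/L × 175.6 mg/mmol × 0.046 L = 21.57 mg
boric acid: 0.684 mmol/L × 61.8 mg/mmol × 0.046 L = 1.94 mg
sodium molybdate dihydrate: 4.83 mg/L × 0.046 L = 0.22 mg
ferric ammonium citrate: 38.7 mg/L × 0.046 L = 1.78 mg

L-cysteine hydrochloride monohydrate 21.57 mg; boric acid 1.94 mg; sodium molybdate dihydrate 0.22 mg; ferric ammonium citrate 1.78 mg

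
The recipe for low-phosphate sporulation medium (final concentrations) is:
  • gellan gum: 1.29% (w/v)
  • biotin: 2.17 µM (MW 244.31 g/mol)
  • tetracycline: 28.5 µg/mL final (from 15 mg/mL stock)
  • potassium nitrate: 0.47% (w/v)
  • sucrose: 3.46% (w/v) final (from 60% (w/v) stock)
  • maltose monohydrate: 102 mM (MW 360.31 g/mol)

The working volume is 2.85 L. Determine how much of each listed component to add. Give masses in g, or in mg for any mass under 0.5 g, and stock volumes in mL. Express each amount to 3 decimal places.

gellan gum 36.765 g; biotin 1.511 mg; tetracycline 5.415 mL; potassium nitrate 13.395 g; sucrose 164.350 mL; maltose monohydrate 104.742 g

Working volume: 2.85 L.
gellan gum: 1.29% w/v = 12.9 g/L → 12.9 × 2.85 L = 36.765 g
biotin: 2.17 µmol/L × 244.31 g/mol × 2.85 L ÷ 1000 = 1.511 mg
tetracycline: V = C2·V2/C1 = 28.5 µg/mL × 2850 mL ÷ 15000 µg/mL = 5.415 mL
potassium nitrate: 0.47% w/v = 4.7 g/L → 4.7 × 2.85 L = 13.395 g
sucrose: V = C2·V2/C1 = 3.46% ÷ 60% × 2850 mL = 164.350 mL
maltose monohydrate: 102 mmol/L × 360.31 g/mol × 2.85 L ÷ 1000 = 104.742 g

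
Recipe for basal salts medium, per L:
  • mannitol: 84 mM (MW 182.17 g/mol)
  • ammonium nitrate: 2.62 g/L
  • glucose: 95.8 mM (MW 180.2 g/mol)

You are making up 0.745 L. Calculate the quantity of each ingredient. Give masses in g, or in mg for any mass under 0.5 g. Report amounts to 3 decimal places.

mannitol 11.400 g; ammonium nitrate 1.952 g; glucose 12.861 g

Scale factor relative to 1 L: 0.745.
mannitol: 84 mmol/L × 182.17 g/mol × 0.745 L ÷ 1000 = 11.400 g
ammonium nitrate: 2.62 g/L × 0.745 L = 1.952 g
glucose: 95.8 mmol/L × 180.2 g/mol × 0.745 L ÷ 1000 = 12.861 g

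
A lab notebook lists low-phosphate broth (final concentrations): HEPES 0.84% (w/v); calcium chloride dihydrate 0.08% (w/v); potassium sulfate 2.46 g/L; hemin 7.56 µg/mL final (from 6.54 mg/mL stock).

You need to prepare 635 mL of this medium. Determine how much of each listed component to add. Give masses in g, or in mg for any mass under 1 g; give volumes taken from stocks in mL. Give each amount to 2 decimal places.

Target volume = 635 mL = 0.635 L.
HEPES: 0.84% w/v = 8.4 g/L → 8.4 × 0.635 L = 5.33 g
calcium chloride dihydrate: 0.08% w/v = 0.8 g/L → 0.8 × 0.635 L = 0.508 g = 508.00 mg
potassium sulfate: 2.46 g/L × 0.635 L = 1.56 g
hemin: C1V1 = C2V2 → 7.56 µg/mL × 635 mL ÷ 6540 µg/mL = 0.73 mL

HEPES 5.33 g; calcium chloride dihydrate 508.00 mg; potassium sulfate 1.56 g; hemin 0.73 mL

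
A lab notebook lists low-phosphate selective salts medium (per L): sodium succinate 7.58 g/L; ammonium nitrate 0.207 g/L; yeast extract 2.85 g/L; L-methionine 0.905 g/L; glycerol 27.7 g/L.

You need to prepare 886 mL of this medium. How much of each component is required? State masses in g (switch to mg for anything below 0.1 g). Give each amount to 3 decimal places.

sodium succinate 6.716 g; ammonium nitrate 0.183 g; yeast extract 2.525 g; L-methionine 0.802 g; glycerol 24.542 g

Scale factor relative to 1 L: 0.886.
sodium succinate: 7.58 g/L × 0.886 L = 6.716 g
ammonium nitrate: 0.207 g/L × 0.886 L = 0.183 g
yeast extract: 2.85 g/L × 0.886 L = 2.525 g
L-methionine: 0.905 g/L × 0.886 L = 0.802 g
glycerol: 27.7 g/L × 0.886 L = 24.542 g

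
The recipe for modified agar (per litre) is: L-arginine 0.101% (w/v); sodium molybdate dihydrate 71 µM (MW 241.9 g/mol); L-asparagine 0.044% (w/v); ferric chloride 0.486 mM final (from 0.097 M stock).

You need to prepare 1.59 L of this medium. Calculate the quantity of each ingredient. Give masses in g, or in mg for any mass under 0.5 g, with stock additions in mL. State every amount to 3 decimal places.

L-arginine 1.606 g; sodium molybdate dihydrate 27.308 mg; L-asparagine 0.700 g; ferric chloride 7.966 mL

Scale factor relative to 1 L: 1.59.
L-arginine: 0.101 g per 100 mL × 1590 mL ÷ 100 = 1.606 g
sodium molybdate dihydrate: 71 µmol/L × 241.9 g/mol × 1.59 L ÷ 1000 = 27.308 mg
L-asparagine: 0.044% w/v = 0.44 g/L → 0.44 × 1.59 L = 0.700 g
ferric chloride: V = C2·V2/C1 = 0.486 mM × 1590 mL ÷ 97 mM = 7.966 mL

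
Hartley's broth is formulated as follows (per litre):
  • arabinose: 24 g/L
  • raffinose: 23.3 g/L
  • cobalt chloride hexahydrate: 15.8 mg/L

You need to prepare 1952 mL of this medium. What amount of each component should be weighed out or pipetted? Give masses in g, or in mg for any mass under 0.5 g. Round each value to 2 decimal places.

arabinose 46.85 g; raffinose 45.48 g; cobalt chloride hexahydrate 30.84 mg

Target volume = 1952 mL = 1.952 L.
arabinose: 24 g/L × 1.952 L = 46.85 g
raffinose: 23.3 g/L × 1.952 L = 45.48 g
cobalt chloride hexahydrate: 15.8 mg/L × 1.952 L = 30.84 mg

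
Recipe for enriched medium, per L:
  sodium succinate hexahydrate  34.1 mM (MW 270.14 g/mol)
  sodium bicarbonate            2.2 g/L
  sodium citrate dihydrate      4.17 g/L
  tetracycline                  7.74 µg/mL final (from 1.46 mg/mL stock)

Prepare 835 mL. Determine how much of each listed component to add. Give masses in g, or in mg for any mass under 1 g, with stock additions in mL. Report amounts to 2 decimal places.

Target volume = 835 mL = 0.835 L.
sodium succinate hexahydrate: 34.1 mmol/L × 270.14 g/mol × 0.835 L ÷ 1000 = 7.69 g
sodium bicarbonate: 2.2 g/L × 0.835 L = 1.84 g
sodium citrate dihydrate: 4.17 g/L × 0.835 L = 3.48 g
tetracycline: V = C2·V2/C1 = 7.74 µg/mL × 835 mL ÷ 1460 µg/mL = 4.43 mL

sodium succinate hexahydrate 7.69 g; sodium bicarbonate 1.84 g; sodium citrate dihydrate 3.48 g; tetracycline 4.43 mL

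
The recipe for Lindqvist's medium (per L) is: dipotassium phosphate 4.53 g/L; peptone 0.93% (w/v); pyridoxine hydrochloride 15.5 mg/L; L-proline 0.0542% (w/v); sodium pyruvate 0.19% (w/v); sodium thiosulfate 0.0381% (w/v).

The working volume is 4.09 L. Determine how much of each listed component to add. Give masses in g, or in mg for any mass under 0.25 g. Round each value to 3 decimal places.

dipotassium phosphate 18.528 g; peptone 38.037 g; pyridoxine hydrochloride 63.395 mg; L-proline 2.217 g; sodium pyruvate 7.771 g; sodium thiosulfate 1.558 g

Scale factor relative to 1 L: 4.09.
dipotassium phosphate: 4.53 g/L × 4.09 L = 18.528 g
peptone: 0.93% w/v = 9.3 g/L → 9.3 × 4.09 L = 38.037 g
pyridoxine hydrochloride: 15.5 mg/L × 4.09 L = 63.395 mg
L-proline: 0.0542 g per 100 mL × 4090 mL ÷ 100 = 2.217 g
sodium pyruvate: 0.19% w/v = 1.9 g/L → 1.9 × 4.09 L = 7.771 g
sodium thiosulfate: 0.0381 g per 100 mL × 4090 mL ÷ 100 = 1.558 g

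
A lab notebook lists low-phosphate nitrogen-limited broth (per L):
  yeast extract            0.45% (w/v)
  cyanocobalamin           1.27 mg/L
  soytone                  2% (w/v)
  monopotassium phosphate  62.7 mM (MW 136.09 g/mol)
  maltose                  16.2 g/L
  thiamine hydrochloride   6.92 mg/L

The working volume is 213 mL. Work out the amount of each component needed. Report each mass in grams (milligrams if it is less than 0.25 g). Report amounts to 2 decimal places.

yeast extract 0.96 g; cyanocobalamin 0.27 mg; soytone 4.26 g; monopotassium phosphate 1.82 g; maltose 3.45 g; thiamine hydrochloride 1.47 mg

Working volume: 213 mL = 0.213 L.
yeast extract: 0.45% w/v = 4.5 g/L → 4.5 × 0.213 L = 0.96 g
cyanocobalamin: 1.27 mg/L × 0.213 L = 0.27 mg
soytone: 2% w/v = 20 g/L → 20 × 0.213 L = 4.26 g
monopotassium phosphate: 62.7 mmol/L × 136.09 g/mol × 0.213 L ÷ 1000 = 1.82 g
maltose: 16.2 g/L × 0.213 L = 3.45 g
thiamine hydrochloride: 6.92 mg/L × 0.213 L = 1.47 mg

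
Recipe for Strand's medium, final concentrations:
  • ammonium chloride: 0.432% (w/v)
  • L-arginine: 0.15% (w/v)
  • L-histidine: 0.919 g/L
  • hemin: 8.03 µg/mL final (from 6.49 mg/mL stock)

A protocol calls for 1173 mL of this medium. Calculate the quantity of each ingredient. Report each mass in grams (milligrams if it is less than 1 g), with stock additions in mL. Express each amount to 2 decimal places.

Working volume: 1173 mL = 1.173 L.
ammonium chloride: 0.432% w/v = 4.32 g/L → 4.32 × 1.173 L = 5.07 g
L-arginine: 0.15 g per 100 mL × 1173 mL ÷ 100 = 1.76 g
L-histidine: 0.919 g/L × 1.173 L = 1.08 g
hemin: C1V1 = C2V2 → 8.03 µg/mL × 1173 mL ÷ 6490 µg/mL = 1.45 mL

ammonium chloride 5.07 g; L-arginine 1.76 g; L-histidine 1.08 g; hemin 1.45 mL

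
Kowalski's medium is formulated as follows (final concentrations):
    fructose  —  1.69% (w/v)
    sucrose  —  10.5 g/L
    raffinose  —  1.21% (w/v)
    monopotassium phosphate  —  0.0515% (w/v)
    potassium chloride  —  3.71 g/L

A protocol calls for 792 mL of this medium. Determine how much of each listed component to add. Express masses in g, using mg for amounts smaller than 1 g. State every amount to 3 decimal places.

fructose 13.385 g; sucrose 8.316 g; raffinose 9.583 g; monopotassium phosphate 407.880 mg; potassium chloride 2.938 g

Scale factor relative to 1 L: 0.792.
fructose: 1.69% w/v = 16.9 g/L → 16.9 × 0.792 L = 13.385 g
sucrose: 10.5 g/L × 0.792 L = 8.316 g
raffinose: 1.21 g per 100 mL × 792 mL ÷ 100 = 9.583 g
monopotassium phosphate: 0.0515 g per 100 mL × 792 mL ÷ 100 = 0.40788 g = 407.880 mg
potassium chloride: 3.71 g/L × 0.792 L = 2.938 g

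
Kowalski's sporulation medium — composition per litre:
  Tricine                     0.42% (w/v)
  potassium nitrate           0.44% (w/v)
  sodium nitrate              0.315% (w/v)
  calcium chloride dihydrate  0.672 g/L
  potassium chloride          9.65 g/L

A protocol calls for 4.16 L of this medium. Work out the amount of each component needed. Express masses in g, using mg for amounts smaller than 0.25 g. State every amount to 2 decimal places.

Tricine 17.47 g; potassium nitrate 18.30 g; sodium nitrate 13.10 g; calcium chloride dihydrate 2.80 g; potassium chloride 40.14 g

Working volume: 4.16 L.
Tricine: 0.42% w/v = 4.2 g/L → 4.2 × 4.16 L = 17.47 g
potassium nitrate: 0.44% w/v = 4.4 g/L → 4.4 × 4.16 L = 18.30 g
sodium nitrate: 0.315% w/v = 3.15 g/L → 3.15 × 4.16 L = 13.10 g
calcium chloride dihydrate: 0.672 g/L × 4.16 L = 2.80 g
potassium chloride: 9.65 g/L × 4.16 L = 40.14 g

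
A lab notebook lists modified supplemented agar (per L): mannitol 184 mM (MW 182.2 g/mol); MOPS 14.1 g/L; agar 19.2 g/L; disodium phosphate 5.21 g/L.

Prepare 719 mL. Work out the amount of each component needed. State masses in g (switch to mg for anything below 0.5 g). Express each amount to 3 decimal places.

mannitol 24.104 g; MOPS 10.138 g; agar 13.805 g; disodium phosphate 3.746 g

Scale factor relative to 1 L: 0.719.
mannitol: 184 mmol/L × 182.2 g/mol × 0.719 L ÷ 1000 = 24.104 g
MOPS: 14.1 g/L × 0.719 L = 10.138 g
agar: 19.2 g/L × 0.719 L = 13.805 g
disodium phosphate: 5.21 g/L × 0.719 L = 3.746 g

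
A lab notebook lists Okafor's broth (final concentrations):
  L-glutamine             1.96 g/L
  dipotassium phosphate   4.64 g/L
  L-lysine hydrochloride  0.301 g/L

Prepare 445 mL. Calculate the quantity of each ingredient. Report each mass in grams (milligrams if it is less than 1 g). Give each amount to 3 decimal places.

Working volume: 445 mL = 0.445 L.
L-glutamine: 1.96 g/L × 0.445 L = 0.8722 g = 872.200 mg
dipotassium phosphate: 4.64 g/L × 0.445 L = 2.065 g
L-lysine hydrochloride: 0.301 g/L × 0.445 L = 0.133945 g = 133.945 mg

L-glutamine 872.200 mg; dipotassium phosphate 2.065 g; L-lysine hydrochloride 133.945 mg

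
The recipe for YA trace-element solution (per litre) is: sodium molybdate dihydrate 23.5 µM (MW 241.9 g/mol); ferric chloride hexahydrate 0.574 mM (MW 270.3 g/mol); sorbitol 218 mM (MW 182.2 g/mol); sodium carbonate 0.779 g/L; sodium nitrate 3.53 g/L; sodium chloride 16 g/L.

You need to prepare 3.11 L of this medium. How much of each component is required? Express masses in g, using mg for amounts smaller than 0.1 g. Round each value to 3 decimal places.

sodium molybdate dihydrate 17.679 mg; ferric chloride hexahydrate 0.483 g; sorbitol 123.528 g; sodium carbonate 2.423 g; sodium nitrate 10.978 g; sodium chloride 49.760 g

Scale factor relative to 1 L: 3.11.
sodium molybdate dihydrate: 23.5 µmol/L × 241.9 g/mol × 3.11 L ÷ 1000 = 17.679 mg
ferric chloride hexahydrate: 0.574 mmol/L × 270.3 g/mol × 3.11 L ÷ 1000 = 0.483 g
sorbitol: 218 mmol/L × 182.2 g/mol × 3.11 L ÷ 1000 = 123.528 g
sodium carbonate: 0.779 g/L × 3.11 L = 2.423 g
sodium nitrate: 3.53 g/L × 3.11 L = 10.978 g
sodium chloride: 16 g/L × 3.11 L = 49.760 g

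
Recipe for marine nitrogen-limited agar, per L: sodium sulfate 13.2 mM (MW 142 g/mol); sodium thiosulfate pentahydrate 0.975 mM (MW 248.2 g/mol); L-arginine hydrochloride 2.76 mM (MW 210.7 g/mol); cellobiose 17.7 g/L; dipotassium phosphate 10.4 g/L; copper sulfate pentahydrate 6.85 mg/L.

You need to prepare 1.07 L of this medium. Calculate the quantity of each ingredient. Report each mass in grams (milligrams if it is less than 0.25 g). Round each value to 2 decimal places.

Scale factor relative to 1 L: 1.07.
sodium sulfate: 13.2 mmol/L × 142 g/mol × 1.07 L ÷ 1000 = 2.01 g
sodium thiosulfate pentahydrate: 0.975 mmol/L × 248.2 g/mol × 1.07 L ÷ 1000 = 0.26 g
L-arginine hydrochloride: 2.76 mmol/L × 210.7 g/mol × 1.07 L ÷ 1000 = 0.62 g
cellobiose: 17.7 g/L × 1.07 L = 18.94 g
dipotassium phosphate: 10.4 g/L × 1.07 L = 11.13 g
copper sulfate pentahydrate: 6.85 mg/L × 1.07 L = 7.33 mg

sodium sulfate 2.01 g; sodium thiosulfate pentahydrate 0.26 g; L-arginine hydrochloride 0.62 g; cellobiose 18.94 g; dipotassium phosphate 11.13 g; copper sulfate pentahydrate 7.33 mg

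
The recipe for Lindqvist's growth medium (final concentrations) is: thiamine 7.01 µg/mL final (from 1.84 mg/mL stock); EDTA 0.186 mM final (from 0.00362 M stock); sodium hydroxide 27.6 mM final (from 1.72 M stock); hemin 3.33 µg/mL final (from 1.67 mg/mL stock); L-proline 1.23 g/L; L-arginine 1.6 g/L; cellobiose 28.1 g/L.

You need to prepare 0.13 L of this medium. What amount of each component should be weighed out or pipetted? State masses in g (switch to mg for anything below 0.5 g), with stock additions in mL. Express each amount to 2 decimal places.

Working volume: 0.13 L.
thiamine: dilute stock: 7.01 µg/mL × 130 mL ÷ 1840 µg/mL = 0.50 mL
EDTA: dilute stock: 0.186 mM × 130 mL ÷ 3.62 mM = 6.68 mL
sodium hydroxide: V = C2·V2/C1 = 27.6 mM × 130 mL ÷ 1720 mM = 2.09 mL
hemin: dilute stock: 3.33 µg/mL × 130 mL ÷ 1670 µg/mL = 0.26 mL
L-proline: 1.23 g/L × 0.13 L = 0.1599 g = 159.90 mg
L-arginine: 1.6 g/L × 0.13 L = 0.208 g = 208.00 mg
cellobiose: 28.1 g/L × 0.13 L = 3.65 g

thiamine 0.50 mL; EDTA 6.68 mL; sodium hydroxide 2.09 mL; hemin 0.26 mL; L-proline 159.90 mg; L-arginine 208.00 mg; cellobiose 3.65 g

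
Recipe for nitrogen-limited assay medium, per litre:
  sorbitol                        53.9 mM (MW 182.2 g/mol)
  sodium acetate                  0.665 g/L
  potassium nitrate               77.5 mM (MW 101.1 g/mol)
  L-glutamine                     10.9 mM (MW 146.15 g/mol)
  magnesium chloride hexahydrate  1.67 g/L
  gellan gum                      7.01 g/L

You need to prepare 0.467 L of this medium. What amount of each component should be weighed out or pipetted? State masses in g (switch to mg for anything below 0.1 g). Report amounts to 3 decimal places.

Scale factor relative to 1 L: 0.467.
sorbitol: 53.9 mmol/L × 182.2 g/mol × 0.467 L ÷ 1000 = 4.586 g
sodium acetate: 0.665 g/L × 0.467 L = 0.311 g
potassium nitrate: 77.5 mmol/L × 101.1 g/mol × 0.467 L ÷ 1000 = 3.659 g
L-glutamine: 10.9 mmol/L × 146.15 g/mol × 0.467 L ÷ 1000 = 0.744 g
magnesium chloride hexahydrate: 1.67 g/L × 0.467 L = 0.780 g
gellan gum: 7.01 g/L × 0.467 L = 3.274 g

sorbitol 4.586 g; sodium acetate 0.311 g; potassium nitrate 3.659 g; L-glutamine 0.744 g; magnesium chloride hexahydrate 0.780 g; gellan gum 3.274 g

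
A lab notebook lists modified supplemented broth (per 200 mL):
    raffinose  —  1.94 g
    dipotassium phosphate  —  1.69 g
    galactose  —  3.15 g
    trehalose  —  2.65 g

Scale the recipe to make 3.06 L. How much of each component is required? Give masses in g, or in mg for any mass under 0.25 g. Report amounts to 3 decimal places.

raffinose 29.682 g; dipotassium phosphate 25.857 g; galactose 48.195 g; trehalose 40.545 g

Scale factor = 3060 mL / 200 mL = 15.3.
raffinose: 1.94 g × (3060 mL / 200 mL) = 29.682 g
dipotassium phosphate: 1.69 g × (3060 mL / 200 mL) = 25.857 g
galactose: 3.15 g × (3060 mL / 200 mL) = 48.195 g
trehalose: 2.65 g × (3060 mL / 200 mL) = 40.545 g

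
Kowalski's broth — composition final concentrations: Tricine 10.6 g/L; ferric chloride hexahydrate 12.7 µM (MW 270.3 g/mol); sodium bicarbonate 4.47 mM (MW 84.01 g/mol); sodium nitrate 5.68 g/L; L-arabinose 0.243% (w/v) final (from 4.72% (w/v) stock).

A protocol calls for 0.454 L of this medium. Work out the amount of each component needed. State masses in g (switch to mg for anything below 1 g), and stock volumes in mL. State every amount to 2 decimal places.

Tricine 4.81 g; ferric chloride hexahydrate 1.56 mg; sodium bicarbonate 170.49 mg; sodium nitrate 2.58 g; L-arabinose 23.37 mL

Working volume: 0.454 L.
Tricine: 10.6 g/L × 0.454 L = 4.81 g
ferric chloride hexahydrate: 12.7 µmol/L × 270.3 g/mol × 0.454 L ÷ 1000 = 1.56 mg
sodium bicarbonate: 4.47 mmol/L × 84.01 mg/mmol × 0.454 L = 170.49 mg
sodium nitrate: 5.68 g/L × 0.454 L = 2.58 g
L-arabinose: dilute stock: 0.243% ÷ 4.72% × 454 mL = 23.37 mL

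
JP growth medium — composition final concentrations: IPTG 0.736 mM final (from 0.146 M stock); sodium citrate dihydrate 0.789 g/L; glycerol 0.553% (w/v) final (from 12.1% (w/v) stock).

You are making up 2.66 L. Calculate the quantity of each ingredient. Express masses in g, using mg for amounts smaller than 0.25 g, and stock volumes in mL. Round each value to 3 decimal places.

Working volume: 2.66 L.
IPTG: dilute stock: 0.736 mM × 2660 mL ÷ 146 mM = 13.409 mL
sodium citrate dihydrate: 0.789 g/L × 2.66 L = 2.099 g
glycerol: dilute stock: 0.553% ÷ 12.1% × 2660 mL = 121.569 mL

IPTG 13.409 mL; sodium citrate dihydrate 2.099 g; glycerol 121.569 mL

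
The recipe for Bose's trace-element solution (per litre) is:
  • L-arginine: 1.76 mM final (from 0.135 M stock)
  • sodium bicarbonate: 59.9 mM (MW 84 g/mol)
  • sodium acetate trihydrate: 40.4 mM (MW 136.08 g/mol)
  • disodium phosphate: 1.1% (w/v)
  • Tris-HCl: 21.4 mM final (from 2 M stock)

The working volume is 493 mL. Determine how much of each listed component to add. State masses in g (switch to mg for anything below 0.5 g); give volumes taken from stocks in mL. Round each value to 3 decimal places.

L-arginine 6.427 mL; sodium bicarbonate 2.481 g; sodium acetate trihydrate 2.710 g; disodium phosphate 5.423 g; Tris-HCl 5.275 mL

Target volume = 493 mL = 0.493 L.
L-arginine: V = C2·V2/C1 = 1.76 mM × 493 mL ÷ 135 mM = 6.427 mL
sodium bicarbonate: 59.9 mmol/L × 84 g/mol × 0.493 L ÷ 1000 = 2.481 g
sodium acetate trihydrate: 40.4 mmol/L × 136.08 g/mol × 0.493 L ÷ 1000 = 2.710 g
disodium phosphate: 1.1 g per 100 mL × 493 mL ÷ 100 = 5.423 g
Tris-HCl: dilute stock: 21.4 mM × 493 mL ÷ 2000 mM = 5.275 mL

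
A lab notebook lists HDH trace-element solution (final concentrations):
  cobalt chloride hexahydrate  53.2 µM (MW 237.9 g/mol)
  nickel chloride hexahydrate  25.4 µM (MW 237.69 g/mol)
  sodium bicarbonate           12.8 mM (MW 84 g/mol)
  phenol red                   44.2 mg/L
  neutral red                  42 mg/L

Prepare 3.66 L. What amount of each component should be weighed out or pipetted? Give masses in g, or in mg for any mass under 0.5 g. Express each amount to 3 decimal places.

Working volume: 3.66 L.
cobalt chloride hexahydrate: 53.2 µmol/L × 237.9 g/mol × 3.66 L ÷ 1000 = 46.322 mg
nickel chloride hexahydrate: 25.4 µmol/L × 237.69 g/mol × 3.66 L ÷ 1000 = 22.097 mg
sodium bicarbonate: 12.8 mmol/L × 84 g/mol × 3.66 L ÷ 1000 = 3.935 g
phenol red: 44.2 mg/L × 3.66 L = 161.772 mg
neutral red: 42 mg/L × 3.66 L = 153.720 mg

cobalt chloride hexahydrate 46.322 mg; nickel chloride hexahydrate 22.097 mg; sodium bicarbonate 3.935 g; phenol red 161.772 mg; neutral red 153.720 mg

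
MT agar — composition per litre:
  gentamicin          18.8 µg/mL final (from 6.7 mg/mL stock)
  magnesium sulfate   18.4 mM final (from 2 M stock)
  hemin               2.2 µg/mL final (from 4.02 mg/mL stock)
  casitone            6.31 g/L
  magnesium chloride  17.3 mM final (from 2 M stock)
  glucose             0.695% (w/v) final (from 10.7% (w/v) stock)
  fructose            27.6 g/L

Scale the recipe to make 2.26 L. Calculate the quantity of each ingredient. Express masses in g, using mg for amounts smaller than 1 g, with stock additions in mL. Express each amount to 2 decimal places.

gentamicin 6.34 mL; magnesium sulfate 20.79 mL; hemin 1.24 mL; casitone 14.26 g; magnesium chloride 19.55 mL; glucose 146.79 mL; fructose 62.38 g

Scale factor relative to 1 L: 2.26.
gentamicin: C1V1 = C2V2 → 18.8 µg/mL × 2260 mL ÷ 6700 µg/mL = 6.34 mL
magnesium sulfate: C1V1 = C2V2 → 18.4 mM × 2260 mL ÷ 2000 mM = 20.79 mL
hemin: V = C2·V2/C1 = 2.2 µg/mL × 2260 mL ÷ 4020 µg/mL = 1.24 mL
casitone: 6.31 g/L × 2.26 L = 14.26 g
magnesium chloride: V = C2·V2/C1 = 17.3 mM × 2260 mL ÷ 2000 mM = 19.55 mL
glucose: dilute stock: 0.695% ÷ 10.7% × 2260 mL = 146.79 mL
fructose: 27.6 g/L × 2.26 L = 62.38 g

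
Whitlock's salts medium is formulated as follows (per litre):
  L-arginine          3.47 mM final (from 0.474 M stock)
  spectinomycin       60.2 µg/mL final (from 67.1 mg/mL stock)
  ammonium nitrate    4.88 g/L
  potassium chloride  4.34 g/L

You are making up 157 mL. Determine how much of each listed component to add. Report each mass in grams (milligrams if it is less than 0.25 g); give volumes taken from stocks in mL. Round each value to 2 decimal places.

L-arginine 1.15 mL; spectinomycin 0.14 mL; ammonium nitrate 0.77 g; potassium chloride 0.68 g

Scale factor relative to 1 L: 0.157.
L-arginine: dilute stock: 3.47 mM × 157 mL ÷ 474 mM = 1.15 mL
spectinomycin: C1V1 = C2V2 → 60.2 µg/mL × 157 mL ÷ 67100 µg/mL = 0.14 mL
ammonium nitrate: 4.88 g/L × 0.157 L = 0.77 g
potassium chloride: 4.34 g/L × 0.157 L = 0.68 g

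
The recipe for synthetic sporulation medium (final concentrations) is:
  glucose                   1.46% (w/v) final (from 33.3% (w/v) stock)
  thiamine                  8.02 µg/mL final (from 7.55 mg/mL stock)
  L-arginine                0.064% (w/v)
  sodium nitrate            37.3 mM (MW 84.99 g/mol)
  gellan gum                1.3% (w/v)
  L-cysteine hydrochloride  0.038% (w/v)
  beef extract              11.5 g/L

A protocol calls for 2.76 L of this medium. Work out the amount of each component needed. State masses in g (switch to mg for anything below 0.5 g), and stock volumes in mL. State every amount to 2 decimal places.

Scale factor relative to 1 L: 2.76.
glucose: V = C2·V2/C1 = 1.46% ÷ 33.3% × 2760 mL = 121.01 mL
thiamine: V = C2·V2/C1 = 8.02 µg/mL × 2760 mL ÷ 7550 µg/mL = 2.93 mL
L-arginine: 0.064% w/v = 0.64 g/L → 0.64 × 2.76 L = 1.77 g
sodium nitrate: 37.3 mmol/L × 84.99 g/mol × 2.76 L ÷ 1000 = 8.75 g
gellan gum: 1.3% w/v = 13 g/L → 13 × 2.76 L = 35.88 g
L-cysteine hydrochloride: 0.038 g per 100 mL × 2760 mL ÷ 100 = 1.05 g
beef extract: 11.5 g/L × 2.76 L = 31.74 g

glucose 121.01 mL; thiamine 2.93 mL; L-arginine 1.77 g; sodium nitrate 8.75 g; gellan gum 35.88 g; L-cysteine hydrochloride 1.05 g; beef extract 31.74 g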